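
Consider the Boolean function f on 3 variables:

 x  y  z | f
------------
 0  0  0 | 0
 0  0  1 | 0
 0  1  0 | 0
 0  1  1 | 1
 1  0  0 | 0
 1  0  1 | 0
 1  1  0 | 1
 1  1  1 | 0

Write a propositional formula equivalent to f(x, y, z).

f(x, y, z) = ((x' · y) · z) + ((x · y) · z')

f=1 on 2 inputs: (0,1,1), (1,1,0). Reading each as a conjunction of literals (¬x·y·z, x·y·¬z) and taking the OR gives the canonical DNF.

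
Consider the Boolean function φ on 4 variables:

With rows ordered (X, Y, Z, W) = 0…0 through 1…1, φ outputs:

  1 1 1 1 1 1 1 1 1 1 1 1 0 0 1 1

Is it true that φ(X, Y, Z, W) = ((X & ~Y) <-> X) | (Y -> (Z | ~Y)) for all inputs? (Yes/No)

Yes

Evaluate ((X & ~Y) <-> X) | (Y -> (Z | ~Y)) on each row and compare to φ:
  X=0, Y=0, Z=0, W=0: formula gives 1, φ = 1 ✓
  X=0, Y=0, Z=0, W=1: formula gives 1, φ = 1 ✓
  X=0, Y=0, Z=1, W=0: formula gives 1, φ = 1 ✓
  X=0, Y=0, Z=1, W=1: formula gives 1, φ = 1 ✓
  …and likewise for the remaining 12 rows.
No disagreement on any input; they are logically equivalent.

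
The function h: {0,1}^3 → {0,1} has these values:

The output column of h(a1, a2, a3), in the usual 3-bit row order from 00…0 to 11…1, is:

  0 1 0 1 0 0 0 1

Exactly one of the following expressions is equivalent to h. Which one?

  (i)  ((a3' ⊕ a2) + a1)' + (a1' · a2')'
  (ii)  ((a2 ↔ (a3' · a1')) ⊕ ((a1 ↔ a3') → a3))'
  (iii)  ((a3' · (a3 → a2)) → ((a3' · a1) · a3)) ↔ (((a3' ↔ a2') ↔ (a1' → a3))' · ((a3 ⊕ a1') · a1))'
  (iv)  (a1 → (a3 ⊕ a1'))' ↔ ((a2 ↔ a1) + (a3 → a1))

(i): at (0,1,0) it gives 1, but h = 0 — eliminated.
(ii): at (0,1,0) it gives 1, but h = 0 — eliminated.
(iv): at (0,0,1) it gives 0, but h = 1 — eliminated.
Only (iii) survives; checking it on all 8 rows confirms it matches h.

iii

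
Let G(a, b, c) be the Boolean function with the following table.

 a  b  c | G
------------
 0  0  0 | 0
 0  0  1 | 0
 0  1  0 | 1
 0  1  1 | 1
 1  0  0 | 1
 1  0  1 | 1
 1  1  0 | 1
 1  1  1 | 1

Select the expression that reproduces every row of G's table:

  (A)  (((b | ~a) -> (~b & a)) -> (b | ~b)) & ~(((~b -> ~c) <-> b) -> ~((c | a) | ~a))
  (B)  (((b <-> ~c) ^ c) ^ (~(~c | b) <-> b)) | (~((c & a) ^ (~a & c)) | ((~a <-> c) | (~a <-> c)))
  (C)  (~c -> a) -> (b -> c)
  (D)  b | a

D

(A): at (0,0,1) it gives 1, but G = 0 — eliminated.
(B): at (0,0,0) it gives 1, but G = 0 — eliminated.
(C): at (0,0,0) it gives 1, but G = 0 — eliminated.
(D) is the remaining candidate, and it agrees with G on all 8 inputs.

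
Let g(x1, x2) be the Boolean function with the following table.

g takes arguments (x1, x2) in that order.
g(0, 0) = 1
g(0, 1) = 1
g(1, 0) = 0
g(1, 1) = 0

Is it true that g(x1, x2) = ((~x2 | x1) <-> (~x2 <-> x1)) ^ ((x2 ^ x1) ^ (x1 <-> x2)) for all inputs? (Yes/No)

Check the formula against g row by row:
  x1=0, x2=0: formula gives 1, g = 1 ✓
  x1=0, x2=1: formula gives 1, g = 1 ✓
  x1=1, x2=0: formula gives 0, g = 0 ✓
  x1=1, x2=1: formula gives 1, but g = 0 ✗
Row (1,1) is a counterexample, so the formula is not equivalent to g.

No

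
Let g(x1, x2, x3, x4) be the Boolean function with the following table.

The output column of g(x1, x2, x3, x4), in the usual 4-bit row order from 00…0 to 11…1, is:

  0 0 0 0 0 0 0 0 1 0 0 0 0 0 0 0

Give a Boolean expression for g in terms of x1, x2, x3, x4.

g(x1, x2, x3, x4) = ((x1 & ~x2) & ~x3) & ~x4

g is 1 on exactly one input, (1,0,0,0), whose minterm is x1·¬x2·¬x3·¬x4. So g is just that conjunction.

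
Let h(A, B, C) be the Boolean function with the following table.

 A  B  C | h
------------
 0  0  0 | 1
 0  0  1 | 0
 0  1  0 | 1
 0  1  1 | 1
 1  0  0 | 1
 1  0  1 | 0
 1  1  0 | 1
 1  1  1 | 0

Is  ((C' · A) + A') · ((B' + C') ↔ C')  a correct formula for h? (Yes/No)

Yes

Check the formula against h row by row:
  A=0, B=0, C=0: formula gives 1, h = 1 ✓
  A=0, B=0, C=1: formula gives 0, h = 0 ✓
  A=0, B=1, C=0: formula gives 1, h = 1 ✓
  A=0, B=1, C=1: formula gives 1, h = 1 ✓
  A=1, B=0, C=0: formula gives 1, h = 1 ✓
  … (the remaining 3 rows also agree.)
Every row agrees, so the formula is equivalent.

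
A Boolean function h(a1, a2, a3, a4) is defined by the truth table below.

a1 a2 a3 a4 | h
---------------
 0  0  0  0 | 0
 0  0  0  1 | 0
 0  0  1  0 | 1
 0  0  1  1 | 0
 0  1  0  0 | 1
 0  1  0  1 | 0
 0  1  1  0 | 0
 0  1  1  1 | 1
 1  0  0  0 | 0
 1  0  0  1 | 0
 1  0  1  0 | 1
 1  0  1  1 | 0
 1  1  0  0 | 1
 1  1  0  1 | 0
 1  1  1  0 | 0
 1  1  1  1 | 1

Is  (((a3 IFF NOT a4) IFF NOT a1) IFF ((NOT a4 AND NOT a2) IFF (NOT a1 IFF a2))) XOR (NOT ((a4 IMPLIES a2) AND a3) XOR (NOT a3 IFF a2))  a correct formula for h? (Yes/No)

Yes

Check the formula against h row by row:
  a1=0, a2=0, a3=0, a4=0: formula gives 0, h = 0 ✓
  a1=0, a2=0, a3=0, a4=1: formula gives 0, h = 0 ✓
  a1=0, a2=0, a3=1, a4=0: formula gives 1, h = 1 ✓
  a1=0, a2=0, a3=1, a4=1: formula gives 0, h = 0 ✓
  …and likewise for the remaining 12 rows.
No disagreement on any input; they are logically equivalent.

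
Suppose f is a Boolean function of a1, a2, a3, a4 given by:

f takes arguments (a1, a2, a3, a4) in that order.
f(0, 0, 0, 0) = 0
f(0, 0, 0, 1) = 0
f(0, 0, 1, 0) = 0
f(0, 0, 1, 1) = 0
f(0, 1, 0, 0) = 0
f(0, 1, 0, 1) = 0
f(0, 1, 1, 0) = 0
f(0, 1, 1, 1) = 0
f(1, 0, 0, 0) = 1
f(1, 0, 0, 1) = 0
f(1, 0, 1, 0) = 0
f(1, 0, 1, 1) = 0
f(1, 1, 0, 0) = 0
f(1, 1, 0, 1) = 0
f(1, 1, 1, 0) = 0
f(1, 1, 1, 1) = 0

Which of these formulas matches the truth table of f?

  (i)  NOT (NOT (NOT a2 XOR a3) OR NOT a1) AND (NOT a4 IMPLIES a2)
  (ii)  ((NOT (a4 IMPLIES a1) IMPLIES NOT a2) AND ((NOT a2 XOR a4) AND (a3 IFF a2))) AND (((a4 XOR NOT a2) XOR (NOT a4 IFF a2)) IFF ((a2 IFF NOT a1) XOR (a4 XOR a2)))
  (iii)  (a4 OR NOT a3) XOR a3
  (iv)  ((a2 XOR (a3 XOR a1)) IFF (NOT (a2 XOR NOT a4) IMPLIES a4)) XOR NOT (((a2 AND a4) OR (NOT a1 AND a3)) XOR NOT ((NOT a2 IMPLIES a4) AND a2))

(i) fails at (1,0,0,0): the formula yields 0, f is 1.
(iii) fails at (0,0,0,0): the formula yields 1, f is 0.
(iv) fails at (0,1,0,0): the formula yields 1, f is 0.
That leaves (ii). Evaluating it on every row reproduces the table of f exactly.

ii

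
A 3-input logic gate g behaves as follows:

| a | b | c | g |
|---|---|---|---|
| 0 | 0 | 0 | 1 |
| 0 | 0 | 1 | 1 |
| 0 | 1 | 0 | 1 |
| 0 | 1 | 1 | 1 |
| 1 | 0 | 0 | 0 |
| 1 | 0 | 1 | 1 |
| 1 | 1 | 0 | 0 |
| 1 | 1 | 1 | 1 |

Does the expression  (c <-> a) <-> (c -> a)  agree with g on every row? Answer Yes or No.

Evaluate (c <-> a) <-> (c -> a) on each row and compare to g:
  a=0, b=0, c=0: formula gives 1, g = 1 ✓
  a=0, b=0, c=1: formula gives 1, g = 1 ✓
  a=0, b=1, c=0: formula gives 1, g = 1 ✓
  a=0, b=1, c=1: formula gives 1, g = 1 ✓
  a=1, b=0, c=0: formula gives 0, g = 0 ✓
  … (the remaining 3 rows also agree.)
No disagreement on any input; they are logically equivalent.

Yes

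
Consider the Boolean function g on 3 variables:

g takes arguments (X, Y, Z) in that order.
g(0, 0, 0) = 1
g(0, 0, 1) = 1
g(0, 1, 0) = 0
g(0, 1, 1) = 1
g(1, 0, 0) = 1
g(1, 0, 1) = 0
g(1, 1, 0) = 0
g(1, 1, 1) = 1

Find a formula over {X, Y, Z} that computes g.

g(X, Y, Z) = NOT ((((NOT X AND Y) AND NOT Z) OR ((X AND NOT Y) AND Z)) OR ((X AND Y) AND NOT Z))

The 0-rows are (0,1,0), (1,0,1), (1,1,0). Take each as a conjunction (¬X·Y·¬Z, X·¬Y·Z, X·Y·¬Z), form their disjunction, and complement — that gives a formula that is 1 everywhere g is.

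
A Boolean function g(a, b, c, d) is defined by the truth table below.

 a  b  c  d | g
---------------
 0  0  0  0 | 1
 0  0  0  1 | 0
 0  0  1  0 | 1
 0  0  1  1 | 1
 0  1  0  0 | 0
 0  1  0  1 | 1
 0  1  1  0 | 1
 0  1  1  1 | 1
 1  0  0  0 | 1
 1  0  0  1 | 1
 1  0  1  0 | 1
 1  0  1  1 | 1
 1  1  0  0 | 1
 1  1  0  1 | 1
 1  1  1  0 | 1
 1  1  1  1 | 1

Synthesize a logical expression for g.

The 0-rows are (0,0,0,1), (0,1,0,0). Take each as a conjunction (¬a·¬b·¬c·d, ¬a·b·¬c·¬d), form their disjunction, and complement — that gives a formula that is 1 everywhere g is.

g(a, b, c, d) = ((((a' · b') · c') · d) + (((a' · b) · c') · d'))'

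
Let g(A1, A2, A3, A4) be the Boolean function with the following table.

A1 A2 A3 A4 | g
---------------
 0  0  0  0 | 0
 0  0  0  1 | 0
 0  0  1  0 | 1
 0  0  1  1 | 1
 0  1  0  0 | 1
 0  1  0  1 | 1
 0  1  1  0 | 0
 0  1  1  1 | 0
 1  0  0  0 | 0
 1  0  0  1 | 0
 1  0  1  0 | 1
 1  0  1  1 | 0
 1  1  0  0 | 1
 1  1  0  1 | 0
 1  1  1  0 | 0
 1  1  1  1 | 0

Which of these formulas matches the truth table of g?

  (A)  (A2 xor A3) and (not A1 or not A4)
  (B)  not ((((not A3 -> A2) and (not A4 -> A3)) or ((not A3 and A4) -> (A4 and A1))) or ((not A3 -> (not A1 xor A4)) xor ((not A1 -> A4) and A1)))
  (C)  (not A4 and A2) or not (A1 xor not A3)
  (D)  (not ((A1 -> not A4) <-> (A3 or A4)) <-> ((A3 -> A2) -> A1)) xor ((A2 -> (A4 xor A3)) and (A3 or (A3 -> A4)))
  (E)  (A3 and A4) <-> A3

A

(B): at (0,0,0,1) it gives 1, but g = 0 — eliminated.
(C): at (0,1,0,1) it gives 0, but g = 1 — eliminated.
(D): at (0,0,0,0) it gives 1, but g = 0 — eliminated.
(E): at (0,0,0,0) it gives 1, but g = 0 — eliminated.
(A) is the remaining candidate, and it agrees with g on all 16 inputs.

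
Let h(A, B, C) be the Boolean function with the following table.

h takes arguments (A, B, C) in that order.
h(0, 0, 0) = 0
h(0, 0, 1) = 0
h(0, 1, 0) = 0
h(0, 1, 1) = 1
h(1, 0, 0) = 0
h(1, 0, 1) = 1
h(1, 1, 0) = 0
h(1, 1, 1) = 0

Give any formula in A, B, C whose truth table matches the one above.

Collect the rows where h=1 — (0,1,1), (1,0,1) — and write one minterm per row: ¬A·B·C, A·¬B·C. Their union (logical OR) reproduces the table exactly.

h(A, B, C) = ((not A and B) and C) or ((A and not B) and C)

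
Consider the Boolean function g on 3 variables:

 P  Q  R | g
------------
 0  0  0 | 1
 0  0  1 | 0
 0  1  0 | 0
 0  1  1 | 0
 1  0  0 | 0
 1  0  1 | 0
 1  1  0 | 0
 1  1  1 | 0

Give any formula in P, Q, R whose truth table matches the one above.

g(P, Q, R) = (NOT P AND NOT Q) AND NOT R

g is 1 on exactly one input, (0,0,0), whose minterm is ¬P·¬Q·¬R. So g is just that conjunction.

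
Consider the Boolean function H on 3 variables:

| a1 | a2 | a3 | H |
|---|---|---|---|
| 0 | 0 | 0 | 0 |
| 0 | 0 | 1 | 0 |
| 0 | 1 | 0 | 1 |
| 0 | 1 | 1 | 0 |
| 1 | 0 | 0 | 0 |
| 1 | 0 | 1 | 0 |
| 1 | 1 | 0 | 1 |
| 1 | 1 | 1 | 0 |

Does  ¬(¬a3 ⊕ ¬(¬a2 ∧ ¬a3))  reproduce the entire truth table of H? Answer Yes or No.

Test each input against both H and the formula:
  a1=0, a2=0, a3=0: formula gives 0, H = 0 ✓
  a1=0, a2=0, a3=1: formula gives 0, H = 0 ✓
  a1=0, a2=1, a3=0: formula gives 1, H = 1 ✓
  a1=0, a2=1, a3=1: formula gives 0, H = 0 ✓
  a1=1, a2=0, a3=0: formula gives 0, H = 0 ✓
  … (the remaining 3 rows also agree.)
All 8 rows match — the expression computes H exactly.

Yes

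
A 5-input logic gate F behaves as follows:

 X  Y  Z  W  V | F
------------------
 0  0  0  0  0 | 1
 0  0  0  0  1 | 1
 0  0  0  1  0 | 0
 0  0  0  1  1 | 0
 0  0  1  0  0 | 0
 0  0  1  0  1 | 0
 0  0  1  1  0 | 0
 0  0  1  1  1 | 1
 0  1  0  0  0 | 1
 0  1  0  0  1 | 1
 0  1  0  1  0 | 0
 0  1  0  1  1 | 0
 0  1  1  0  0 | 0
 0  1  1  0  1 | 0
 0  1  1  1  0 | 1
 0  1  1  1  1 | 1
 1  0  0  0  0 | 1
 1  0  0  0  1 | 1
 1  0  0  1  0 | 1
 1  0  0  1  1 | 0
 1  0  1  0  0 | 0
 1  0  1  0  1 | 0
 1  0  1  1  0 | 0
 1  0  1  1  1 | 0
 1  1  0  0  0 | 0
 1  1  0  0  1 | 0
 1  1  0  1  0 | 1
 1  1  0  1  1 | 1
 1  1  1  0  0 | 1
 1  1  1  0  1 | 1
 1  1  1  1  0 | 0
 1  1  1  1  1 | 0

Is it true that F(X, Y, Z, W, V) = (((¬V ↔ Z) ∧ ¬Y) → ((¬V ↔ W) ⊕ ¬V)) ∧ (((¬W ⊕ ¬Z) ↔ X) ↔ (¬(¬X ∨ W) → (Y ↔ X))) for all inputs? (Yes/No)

Yes

Check the formula against F row by row:
  X=0, Y=0, Z=0, W=0, V=0: formula gives 1, F = 1 ✓
  X=0, Y=0, Z=0, W=0, V=1: formula gives 1, F = 1 ✓
  X=0, Y=0, Z=0, W=1, V=0: formula gives 0, F = 0 ✓
  X=0, Y=0, Z=0, W=1, V=1: formula gives 0, F = 0 ✓
  … (the remaining 28 rows also agree.)
Every row agrees, so the formula is equivalent.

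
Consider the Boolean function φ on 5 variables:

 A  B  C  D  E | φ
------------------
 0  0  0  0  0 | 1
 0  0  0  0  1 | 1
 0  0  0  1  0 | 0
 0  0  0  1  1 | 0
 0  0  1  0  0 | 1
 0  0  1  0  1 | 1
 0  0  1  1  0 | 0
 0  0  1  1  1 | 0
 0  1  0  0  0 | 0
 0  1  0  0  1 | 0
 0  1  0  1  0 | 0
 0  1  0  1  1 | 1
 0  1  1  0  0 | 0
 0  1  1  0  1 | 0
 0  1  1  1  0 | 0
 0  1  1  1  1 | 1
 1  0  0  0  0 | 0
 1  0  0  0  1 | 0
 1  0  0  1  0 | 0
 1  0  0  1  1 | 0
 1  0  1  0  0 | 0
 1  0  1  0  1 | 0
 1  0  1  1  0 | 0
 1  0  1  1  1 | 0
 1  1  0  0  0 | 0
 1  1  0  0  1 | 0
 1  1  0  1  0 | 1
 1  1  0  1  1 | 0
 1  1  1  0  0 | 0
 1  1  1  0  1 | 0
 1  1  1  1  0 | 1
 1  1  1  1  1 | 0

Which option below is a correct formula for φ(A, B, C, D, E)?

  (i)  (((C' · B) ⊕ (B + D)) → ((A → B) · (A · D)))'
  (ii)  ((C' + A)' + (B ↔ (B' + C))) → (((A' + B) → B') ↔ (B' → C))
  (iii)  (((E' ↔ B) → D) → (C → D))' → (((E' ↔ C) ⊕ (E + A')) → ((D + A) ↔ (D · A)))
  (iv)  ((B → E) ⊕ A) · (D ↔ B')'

iv

(i) disagrees with φ on (0,0,0,0,0) (formula → 0, table → 1); rule it out.
(ii) disagrees with φ on (0,0,0,1,0) (formula → 1, table → 0); rule it out.
(iii) disagrees with φ on (0,0,0,1,0) (formula → 1, table → 0); rule it out.
That leaves (iv). Evaluating it on every row reproduces the table of φ exactly.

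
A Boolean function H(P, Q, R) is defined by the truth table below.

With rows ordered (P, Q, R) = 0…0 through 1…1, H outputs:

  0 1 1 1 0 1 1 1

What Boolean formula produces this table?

The 0-rows are (0,0,0), (1,0,0). Take each as a conjunction (¬P·¬Q·¬R, P·¬Q·¬R), form their disjunction, and complement — that gives a formula that is 1 everywhere H is.

H(P, Q, R) = (((P' · Q') · R') + ((P · Q') · R'))'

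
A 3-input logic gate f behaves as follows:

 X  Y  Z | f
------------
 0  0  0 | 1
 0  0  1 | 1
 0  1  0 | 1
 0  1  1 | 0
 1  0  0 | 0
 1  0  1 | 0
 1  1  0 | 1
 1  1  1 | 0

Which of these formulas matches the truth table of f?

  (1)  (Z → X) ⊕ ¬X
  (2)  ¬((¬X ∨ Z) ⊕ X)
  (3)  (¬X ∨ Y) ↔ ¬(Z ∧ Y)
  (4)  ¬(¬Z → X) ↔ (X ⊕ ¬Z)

3

(1) fails at (0,0,0): the formula yields 0, f is 1.
(2) fails at (0,0,0): the formula yields 0, f is 1.
(4) fails at (0,1,1): the formula yields 1, f is 0.
(3) is the remaining candidate, and it agrees with f on all 8 inputs.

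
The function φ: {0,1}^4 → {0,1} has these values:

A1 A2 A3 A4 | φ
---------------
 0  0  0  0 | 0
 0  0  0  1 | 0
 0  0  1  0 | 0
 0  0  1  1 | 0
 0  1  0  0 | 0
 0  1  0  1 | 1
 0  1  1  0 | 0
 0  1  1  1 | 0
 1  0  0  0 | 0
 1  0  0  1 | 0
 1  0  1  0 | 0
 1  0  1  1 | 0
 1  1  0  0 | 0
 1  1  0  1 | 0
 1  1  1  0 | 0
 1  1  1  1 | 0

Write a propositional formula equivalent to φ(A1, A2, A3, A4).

Only row (0,1,0,1) gives 1. That row's minterm ¬A1·A2·¬A3·A4 is φ directly.

φ(A1, A2, A3, A4) = ((not A1 and A2) and not A3) and A4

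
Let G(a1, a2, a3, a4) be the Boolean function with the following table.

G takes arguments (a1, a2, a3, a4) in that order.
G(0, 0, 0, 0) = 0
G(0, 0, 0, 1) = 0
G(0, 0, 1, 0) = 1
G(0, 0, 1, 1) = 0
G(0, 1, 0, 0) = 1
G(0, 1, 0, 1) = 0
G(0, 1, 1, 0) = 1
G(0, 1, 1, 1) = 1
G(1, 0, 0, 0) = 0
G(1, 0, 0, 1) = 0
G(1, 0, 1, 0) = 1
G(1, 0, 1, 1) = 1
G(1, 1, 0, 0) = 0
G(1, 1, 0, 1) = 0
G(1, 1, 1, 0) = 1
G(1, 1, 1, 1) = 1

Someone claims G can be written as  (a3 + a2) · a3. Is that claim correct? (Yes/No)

Evaluate (a3 + a2) · a3 on each row and compare to G:
  a1=0, a2=0, a3=0, a4=0: formula gives 0, G = 0 ✓
  a1=0, a2=0, a3=0, a4=1: formula gives 0, G = 0 ✓
  a1=0, a2=0, a3=1, a4=0: formula gives 1, G = 1 ✓
  a1=0, a2=0, a3=1, a4=1: formula gives 1, but G = 0 ✗
Row (0,0,1,1) is a counterexample, so the formula is not equivalent to G.

No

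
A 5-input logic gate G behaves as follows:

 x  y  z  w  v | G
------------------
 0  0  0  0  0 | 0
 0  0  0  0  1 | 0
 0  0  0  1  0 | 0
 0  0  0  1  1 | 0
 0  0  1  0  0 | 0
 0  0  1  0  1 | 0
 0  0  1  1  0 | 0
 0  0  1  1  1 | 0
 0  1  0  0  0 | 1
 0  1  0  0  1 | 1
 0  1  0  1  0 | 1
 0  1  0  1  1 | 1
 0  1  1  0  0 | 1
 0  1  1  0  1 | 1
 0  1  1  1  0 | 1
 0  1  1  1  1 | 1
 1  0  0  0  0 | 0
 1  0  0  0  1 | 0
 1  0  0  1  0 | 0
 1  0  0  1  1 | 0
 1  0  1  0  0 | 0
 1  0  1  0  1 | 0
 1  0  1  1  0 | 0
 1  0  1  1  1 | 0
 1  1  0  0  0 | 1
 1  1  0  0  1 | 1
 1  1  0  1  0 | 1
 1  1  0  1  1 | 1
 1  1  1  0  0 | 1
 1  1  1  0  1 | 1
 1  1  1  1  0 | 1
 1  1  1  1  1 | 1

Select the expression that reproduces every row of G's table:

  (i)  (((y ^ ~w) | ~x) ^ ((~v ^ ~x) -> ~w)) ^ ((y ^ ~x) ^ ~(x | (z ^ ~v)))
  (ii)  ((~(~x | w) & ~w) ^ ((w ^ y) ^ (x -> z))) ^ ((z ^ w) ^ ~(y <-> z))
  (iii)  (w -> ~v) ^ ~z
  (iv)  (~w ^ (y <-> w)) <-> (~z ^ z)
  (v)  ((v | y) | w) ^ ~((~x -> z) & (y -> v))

(i) disagrees with G on (0,0,0,0,0) (formula → 1, table → 0); rule it out.
(ii) disagrees with G on (0,0,0,0,0) (formula → 1, table → 0); rule it out.
(iii) disagrees with G on (0,0,0,1,1) (formula → 1, table → 0); rule it out.
(v) disagrees with G on (0,0,0,0,0) (formula → 1, table → 0); rule it out.
That leaves (iv). Evaluating it on every row reproduces the table of G exactly.

iv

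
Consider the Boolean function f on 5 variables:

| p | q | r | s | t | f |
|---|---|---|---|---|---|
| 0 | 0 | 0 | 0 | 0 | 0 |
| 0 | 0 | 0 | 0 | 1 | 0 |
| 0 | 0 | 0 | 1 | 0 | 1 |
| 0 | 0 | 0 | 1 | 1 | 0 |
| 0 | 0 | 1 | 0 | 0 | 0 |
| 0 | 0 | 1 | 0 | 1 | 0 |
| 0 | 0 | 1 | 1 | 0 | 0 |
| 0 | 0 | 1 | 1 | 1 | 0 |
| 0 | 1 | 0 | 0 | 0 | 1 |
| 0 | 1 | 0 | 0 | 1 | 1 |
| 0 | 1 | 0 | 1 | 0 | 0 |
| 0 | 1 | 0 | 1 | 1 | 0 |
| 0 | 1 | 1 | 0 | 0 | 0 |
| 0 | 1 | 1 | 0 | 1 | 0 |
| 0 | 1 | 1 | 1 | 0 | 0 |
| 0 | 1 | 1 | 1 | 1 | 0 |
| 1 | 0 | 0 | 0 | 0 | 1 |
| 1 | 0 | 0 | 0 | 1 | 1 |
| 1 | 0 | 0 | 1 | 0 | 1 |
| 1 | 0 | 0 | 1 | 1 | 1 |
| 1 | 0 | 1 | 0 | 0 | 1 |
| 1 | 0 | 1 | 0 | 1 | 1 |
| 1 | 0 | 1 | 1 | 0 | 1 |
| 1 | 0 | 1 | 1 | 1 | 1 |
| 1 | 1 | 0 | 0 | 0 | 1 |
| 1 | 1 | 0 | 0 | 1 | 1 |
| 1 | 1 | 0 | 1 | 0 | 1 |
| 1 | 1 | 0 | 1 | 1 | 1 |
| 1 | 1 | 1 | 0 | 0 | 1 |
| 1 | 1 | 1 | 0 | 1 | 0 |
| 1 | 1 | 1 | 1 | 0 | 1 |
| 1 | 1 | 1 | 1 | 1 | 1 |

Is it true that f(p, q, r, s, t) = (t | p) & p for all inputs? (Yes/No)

No

Test each input against both f and the formula:
  p=0, q=0, r=0, s=0, t=0: formula gives 0, f = 0 ✓
  p=0, q=0, r=0, s=0, t=1: formula gives 0, f = 0 ✓
  p=0, q=0, r=0, s=1, t=0: formula gives 0, but f = 1 ✗
Row (0,0,0,1,0) is a counterexample, so the formula is not equivalent to f.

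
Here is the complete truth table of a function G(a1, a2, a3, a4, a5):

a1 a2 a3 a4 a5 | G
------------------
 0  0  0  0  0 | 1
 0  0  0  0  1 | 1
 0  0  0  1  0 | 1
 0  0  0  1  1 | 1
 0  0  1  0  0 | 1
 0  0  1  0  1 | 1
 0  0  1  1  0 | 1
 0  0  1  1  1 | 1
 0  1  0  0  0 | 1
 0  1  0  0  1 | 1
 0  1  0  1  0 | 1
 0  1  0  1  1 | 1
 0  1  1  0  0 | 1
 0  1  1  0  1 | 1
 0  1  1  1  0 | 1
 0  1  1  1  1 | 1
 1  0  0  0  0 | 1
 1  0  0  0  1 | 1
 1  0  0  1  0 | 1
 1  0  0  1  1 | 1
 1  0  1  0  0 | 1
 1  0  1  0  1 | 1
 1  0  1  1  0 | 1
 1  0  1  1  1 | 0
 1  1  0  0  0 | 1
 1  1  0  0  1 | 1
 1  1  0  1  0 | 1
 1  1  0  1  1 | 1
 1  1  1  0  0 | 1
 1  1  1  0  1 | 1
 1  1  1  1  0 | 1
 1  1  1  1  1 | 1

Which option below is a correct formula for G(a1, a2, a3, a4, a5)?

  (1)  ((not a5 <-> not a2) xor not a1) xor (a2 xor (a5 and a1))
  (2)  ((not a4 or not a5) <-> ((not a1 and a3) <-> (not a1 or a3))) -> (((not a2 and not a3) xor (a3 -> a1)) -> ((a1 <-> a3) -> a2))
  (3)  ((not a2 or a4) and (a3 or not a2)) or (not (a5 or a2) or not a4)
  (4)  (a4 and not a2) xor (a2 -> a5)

2

(1) fails at (0,0,0,0,0): the formula yields 0, G is 1.
(3) fails at (0,1,0,1,0): the formula yields 0, G is 1.
(4) fails at (0,0,0,1,0): the formula yields 0, G is 1.
Only (2) survives; checking it on all 32 rows confirms it matches G.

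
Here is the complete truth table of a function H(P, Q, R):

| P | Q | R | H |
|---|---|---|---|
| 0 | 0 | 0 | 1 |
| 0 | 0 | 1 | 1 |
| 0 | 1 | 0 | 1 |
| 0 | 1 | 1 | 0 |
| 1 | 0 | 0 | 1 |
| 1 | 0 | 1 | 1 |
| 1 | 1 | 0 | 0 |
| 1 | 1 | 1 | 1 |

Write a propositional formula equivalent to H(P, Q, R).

H(P, Q, R) = ~(((~P & Q) & R) | ((P & Q) & ~R))

The 0-rows are (0,1,1), (1,1,0). Take each as a conjunction (¬P·Q·R, P·Q·¬R), form their disjunction, and complement — that gives a formula that is 1 everywhere H is.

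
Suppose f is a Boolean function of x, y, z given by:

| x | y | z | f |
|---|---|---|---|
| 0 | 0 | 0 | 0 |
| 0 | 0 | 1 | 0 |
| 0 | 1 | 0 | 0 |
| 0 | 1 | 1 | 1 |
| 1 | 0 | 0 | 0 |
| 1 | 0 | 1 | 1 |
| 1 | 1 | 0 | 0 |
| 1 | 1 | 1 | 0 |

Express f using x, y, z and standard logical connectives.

f=1 on 2 inputs: (0,1,1), (1,0,1). Reading each as a conjunction of literals (¬x·y·z, x·¬y·z) and taking the OR gives the canonical DNF.

f(x, y, z) = ((x' · y) · z) + ((x · y') · z)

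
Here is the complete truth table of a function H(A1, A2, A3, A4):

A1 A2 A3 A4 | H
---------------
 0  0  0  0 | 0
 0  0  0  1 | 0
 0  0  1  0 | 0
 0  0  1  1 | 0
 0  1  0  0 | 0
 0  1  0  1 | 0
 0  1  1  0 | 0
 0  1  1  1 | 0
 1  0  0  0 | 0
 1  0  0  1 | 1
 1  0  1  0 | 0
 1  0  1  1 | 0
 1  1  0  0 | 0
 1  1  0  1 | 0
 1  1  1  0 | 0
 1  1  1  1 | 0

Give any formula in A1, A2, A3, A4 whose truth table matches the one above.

H is 1 on exactly one input, (1,0,0,1), whose minterm is A1·¬A2·¬A3·A4. So H is just that conjunction.

H(A1, A2, A3, A4) = ((A1 · A2') · A3') · A4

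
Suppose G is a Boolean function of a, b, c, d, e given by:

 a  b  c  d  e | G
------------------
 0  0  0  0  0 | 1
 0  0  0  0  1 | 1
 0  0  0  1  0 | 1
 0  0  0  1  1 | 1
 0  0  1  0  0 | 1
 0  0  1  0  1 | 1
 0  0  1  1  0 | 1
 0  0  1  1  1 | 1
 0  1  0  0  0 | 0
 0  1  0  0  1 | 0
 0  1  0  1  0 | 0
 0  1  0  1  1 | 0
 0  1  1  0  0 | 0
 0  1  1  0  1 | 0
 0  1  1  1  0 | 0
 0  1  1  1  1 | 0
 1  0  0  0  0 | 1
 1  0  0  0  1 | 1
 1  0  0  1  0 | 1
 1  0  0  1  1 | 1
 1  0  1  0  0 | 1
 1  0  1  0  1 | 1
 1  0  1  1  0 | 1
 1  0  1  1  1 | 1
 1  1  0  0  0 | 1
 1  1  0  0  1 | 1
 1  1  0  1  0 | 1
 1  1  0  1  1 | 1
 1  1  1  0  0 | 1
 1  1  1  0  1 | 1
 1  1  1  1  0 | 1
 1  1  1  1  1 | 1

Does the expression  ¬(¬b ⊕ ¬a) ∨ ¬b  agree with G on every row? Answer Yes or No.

Evaluate ¬(¬b ⊕ ¬a) ∨ ¬b on each row and compare to G:
  a=0, b=0, c=0, d=0, e=0: formula gives 1, G = 1 ✓
  a=0, b=0, c=0, d=0, e=1: formula gives 1, G = 1 ✓
  a=0, b=0, c=0, d=1, e=0: formula gives 1, G = 1 ✓
  a=0, b=0, c=0, d=1, e=1: formula gives 1, G = 1 ✓
  … (the remaining 28 rows also agree.)
No disagreement on any input; they are logically equivalent.

Yes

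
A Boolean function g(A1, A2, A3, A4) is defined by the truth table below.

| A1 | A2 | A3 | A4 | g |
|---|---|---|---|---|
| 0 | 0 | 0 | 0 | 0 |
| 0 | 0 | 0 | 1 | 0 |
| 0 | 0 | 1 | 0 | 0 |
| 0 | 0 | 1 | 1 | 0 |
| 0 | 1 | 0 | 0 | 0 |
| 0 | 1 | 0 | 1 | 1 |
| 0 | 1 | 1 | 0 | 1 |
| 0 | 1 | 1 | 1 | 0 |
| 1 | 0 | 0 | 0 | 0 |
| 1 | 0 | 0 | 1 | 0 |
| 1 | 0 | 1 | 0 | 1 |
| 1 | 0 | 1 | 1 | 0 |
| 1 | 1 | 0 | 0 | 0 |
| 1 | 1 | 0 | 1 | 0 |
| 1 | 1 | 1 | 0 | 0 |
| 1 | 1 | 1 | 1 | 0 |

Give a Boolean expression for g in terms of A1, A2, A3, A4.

The 1-rows are (0,1,0,1), (0,1,1,0), (1,0,1,0). Each contributes one minterm — ¬A1·A2·¬A3·A4; ¬A1·A2·A3·¬A4; A1·¬A2·A3·¬A4 — and their disjunction is a sum-of-products form of g.

g(A1, A2, A3, A4) = ((((¬A1 ∧ A2) ∧ ¬A3) ∧ A4) ∨ (((¬A1 ∧ A2) ∧ A3) ∧ ¬A4)) ∨ (((A1 ∧ ¬A2) ∧ A3) ∧ ¬A4)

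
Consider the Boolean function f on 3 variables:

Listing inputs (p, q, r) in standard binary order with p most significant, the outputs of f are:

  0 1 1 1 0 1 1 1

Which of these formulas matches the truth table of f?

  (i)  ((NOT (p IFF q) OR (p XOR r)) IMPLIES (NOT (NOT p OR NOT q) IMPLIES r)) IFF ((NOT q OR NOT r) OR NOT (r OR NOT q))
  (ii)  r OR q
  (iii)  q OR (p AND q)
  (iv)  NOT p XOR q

(i) disagrees with f on (0,0,0) (formula → 1, table → 0); rule it out.
(iii) disagrees with f on (0,0,1) (formula → 0, table → 1); rule it out.
(iv) disagrees with f on (0,0,0) (formula → 1, table → 0); rule it out.
Only (ii) survives; checking it on all 8 rows confirms it matches f.

ii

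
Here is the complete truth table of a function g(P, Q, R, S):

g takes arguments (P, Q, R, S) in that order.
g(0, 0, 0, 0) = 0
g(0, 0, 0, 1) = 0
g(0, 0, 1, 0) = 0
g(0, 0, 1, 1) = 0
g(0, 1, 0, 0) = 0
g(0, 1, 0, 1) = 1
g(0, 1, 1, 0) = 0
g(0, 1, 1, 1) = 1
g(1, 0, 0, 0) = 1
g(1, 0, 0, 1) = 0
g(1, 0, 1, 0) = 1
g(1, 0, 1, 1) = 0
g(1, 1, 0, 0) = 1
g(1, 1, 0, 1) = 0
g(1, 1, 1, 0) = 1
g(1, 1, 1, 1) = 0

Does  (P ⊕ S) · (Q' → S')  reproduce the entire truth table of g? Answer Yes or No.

Check the formula against g row by row:
  P=0, Q=0, R=0, S=0: formula gives 0, g = 0 ✓
  P=0, Q=0, R=0, S=1: formula gives 0, g = 0 ✓
  P=0, Q=0, R=1, S=0: formula gives 0, g = 0 ✓
  P=0, Q=0, R=1, S=1: formula gives 0, g = 0 ✓
  … (the remaining 12 rows also agree.)
Every row agrees, so the formula is equivalent.

Yes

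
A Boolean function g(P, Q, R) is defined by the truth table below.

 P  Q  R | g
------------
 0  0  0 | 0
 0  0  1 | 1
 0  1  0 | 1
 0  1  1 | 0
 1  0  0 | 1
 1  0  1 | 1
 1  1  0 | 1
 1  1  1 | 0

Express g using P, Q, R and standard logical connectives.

There are just 3 zero rows: (0,0,0), (0,1,1), (1,1,1). Their minterms are ¬P·¬Q·¬R, ¬P·Q·R, P·Q·R; the OR of those covers precisely the 0-outputs, and negating it yields g.

g(P, Q, R) = not ((((not P and not Q) and not R) or ((not P and Q) and R)) or ((P and Q) and R))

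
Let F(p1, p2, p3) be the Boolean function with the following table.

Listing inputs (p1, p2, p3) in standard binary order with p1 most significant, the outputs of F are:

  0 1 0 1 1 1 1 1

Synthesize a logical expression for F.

F is 0 on only 2 rows — (0,0,0), (0,1,0). Writing each as a minterm (¬p1·¬p2·¬p3, ¬p1·p2·¬p3) and OR-ing them characterizes exactly where F=0, so F is the negation of that disjunction.

F(p1, p2, p3) = not (((not p1 and not p2) and not p3) or ((not p1 and p2) and not p3))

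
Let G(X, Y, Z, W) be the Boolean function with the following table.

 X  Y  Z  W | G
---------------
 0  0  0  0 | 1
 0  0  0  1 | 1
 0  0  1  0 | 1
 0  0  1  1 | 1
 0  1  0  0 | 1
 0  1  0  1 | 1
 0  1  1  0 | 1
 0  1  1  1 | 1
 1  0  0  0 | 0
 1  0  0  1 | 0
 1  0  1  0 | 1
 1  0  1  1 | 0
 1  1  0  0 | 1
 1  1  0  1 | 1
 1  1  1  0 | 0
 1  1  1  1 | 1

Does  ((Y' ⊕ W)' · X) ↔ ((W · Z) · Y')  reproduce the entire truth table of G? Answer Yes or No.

Check the formula against G row by row:
  X=0, Y=0, Z=0, W=0: formula gives 1, G = 1 ✓
  X=0, Y=0, Z=0, W=1: formula gives 1, G = 1 ✓
  X=0, Y=0, Z=1, W=0: formula gives 1, G = 1 ✓
  X=0, Y=0, Z=1, W=1: formula gives 0, but G = 1 ✗
Since they disagree at (0,0,1,1), the expression is not a correct formula for G.

No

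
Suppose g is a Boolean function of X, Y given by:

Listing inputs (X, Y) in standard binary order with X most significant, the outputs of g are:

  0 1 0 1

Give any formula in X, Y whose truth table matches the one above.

The output simply equals Y.

g(X, Y) = Y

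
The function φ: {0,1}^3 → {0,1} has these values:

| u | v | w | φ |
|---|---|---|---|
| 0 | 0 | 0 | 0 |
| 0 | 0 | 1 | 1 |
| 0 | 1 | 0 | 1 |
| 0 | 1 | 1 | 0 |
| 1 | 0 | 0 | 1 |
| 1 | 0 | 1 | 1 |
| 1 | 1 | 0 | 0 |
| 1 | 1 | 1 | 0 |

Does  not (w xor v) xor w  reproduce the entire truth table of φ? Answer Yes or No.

Evaluate not (w xor v) xor w on each row and compare to φ:
  u=0, v=0, w=0: formula gives 1, but φ = 0 ✗
Row (0,0,0) is a counterexample, so the formula is not equivalent to φ.

No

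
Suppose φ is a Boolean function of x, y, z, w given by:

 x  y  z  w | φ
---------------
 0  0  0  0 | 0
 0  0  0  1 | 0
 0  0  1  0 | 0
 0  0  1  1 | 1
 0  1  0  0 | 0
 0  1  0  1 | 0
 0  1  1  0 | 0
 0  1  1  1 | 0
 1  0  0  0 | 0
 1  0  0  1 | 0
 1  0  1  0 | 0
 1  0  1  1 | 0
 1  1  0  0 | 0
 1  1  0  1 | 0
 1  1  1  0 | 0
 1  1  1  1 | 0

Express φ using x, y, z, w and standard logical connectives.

Only row (0,0,1,1) gives 1. That row's minterm ¬x·¬y·z·w is φ directly.

φ(x, y, z, w) = ((x' · y') · z) · w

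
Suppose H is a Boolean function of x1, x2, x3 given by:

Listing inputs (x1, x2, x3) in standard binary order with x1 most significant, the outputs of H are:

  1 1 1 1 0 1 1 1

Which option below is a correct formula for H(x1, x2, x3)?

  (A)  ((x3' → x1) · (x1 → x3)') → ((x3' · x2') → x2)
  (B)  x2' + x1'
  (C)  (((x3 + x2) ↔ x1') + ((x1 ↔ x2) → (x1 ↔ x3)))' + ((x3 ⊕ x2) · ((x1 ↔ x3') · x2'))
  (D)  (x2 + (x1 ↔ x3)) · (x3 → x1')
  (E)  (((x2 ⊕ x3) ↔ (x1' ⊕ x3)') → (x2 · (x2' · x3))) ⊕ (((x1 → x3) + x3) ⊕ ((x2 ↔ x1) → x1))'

A

(B) disagrees with H on (1,0,0) (formula → 1, table → 0); rule it out.
(C) disagrees with H on (0,0,0) (formula → 0, table → 1); rule it out.
(D) disagrees with H on (0,0,1) (formula → 0, table → 1); rule it out.
(E) disagrees with H on (0,0,0) (formula → 0, table → 1); rule it out.
That leaves (A). Evaluating it on every row reproduces the table of H exactly.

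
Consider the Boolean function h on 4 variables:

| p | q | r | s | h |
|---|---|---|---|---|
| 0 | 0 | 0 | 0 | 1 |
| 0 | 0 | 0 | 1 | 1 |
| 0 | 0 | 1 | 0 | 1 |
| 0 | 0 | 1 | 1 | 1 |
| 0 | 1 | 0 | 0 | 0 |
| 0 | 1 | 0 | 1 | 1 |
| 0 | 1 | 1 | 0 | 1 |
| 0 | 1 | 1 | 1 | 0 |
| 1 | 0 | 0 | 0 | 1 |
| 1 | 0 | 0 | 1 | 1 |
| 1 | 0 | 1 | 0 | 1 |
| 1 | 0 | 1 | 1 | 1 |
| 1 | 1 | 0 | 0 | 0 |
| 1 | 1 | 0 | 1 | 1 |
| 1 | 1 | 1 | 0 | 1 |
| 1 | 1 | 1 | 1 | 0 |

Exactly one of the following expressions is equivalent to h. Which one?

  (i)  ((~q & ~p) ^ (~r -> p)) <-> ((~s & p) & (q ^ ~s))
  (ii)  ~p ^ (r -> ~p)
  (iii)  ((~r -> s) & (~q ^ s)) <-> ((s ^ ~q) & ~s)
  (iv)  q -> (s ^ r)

(i) disagrees with h on (0,0,0,0) (formula → 0, table → 1); rule it out.
(ii) disagrees with h on (0,0,0,0) (formula → 0, table → 1); rule it out.
(iii) disagrees with h on (0,0,0,0) (formula → 0, table → 1); rule it out.
Only (iv) survives; checking it on all 16 rows confirms it matches h.

iv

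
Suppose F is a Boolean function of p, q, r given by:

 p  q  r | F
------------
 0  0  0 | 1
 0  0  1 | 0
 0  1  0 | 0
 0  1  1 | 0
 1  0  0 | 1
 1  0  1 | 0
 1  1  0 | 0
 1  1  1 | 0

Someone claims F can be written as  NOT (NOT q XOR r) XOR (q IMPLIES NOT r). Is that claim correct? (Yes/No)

Yes

Check the formula against F row by row:
  p=0, q=0, r=0: formula gives 1, F = 1 ✓
  p=0, q=0, r=1: formula gives 0, F = 0 ✓
  p=0, q=1, r=0: formula gives 0, F = 0 ✓
  p=0, q=1, r=1: formula gives 0, F = 0 ✓
  p=1, q=0, r=0: formula gives 1, F = 1 ✓
  … (the remaining 3 rows also agree.)
No disagreement on any input; they are logically equivalent.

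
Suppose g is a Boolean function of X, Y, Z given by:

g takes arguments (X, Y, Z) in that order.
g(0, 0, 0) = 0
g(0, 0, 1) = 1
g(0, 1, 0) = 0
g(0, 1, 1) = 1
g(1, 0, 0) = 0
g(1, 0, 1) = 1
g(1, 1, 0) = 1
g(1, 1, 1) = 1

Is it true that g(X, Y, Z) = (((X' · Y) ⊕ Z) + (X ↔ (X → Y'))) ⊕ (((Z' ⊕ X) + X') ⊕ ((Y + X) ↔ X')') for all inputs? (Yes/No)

Check the formula against g row by row:
  X=0, Y=0, Z=0: formula gives 0, g = 0 ✓
  X=0, Y=0, Z=1: formula gives 1, g = 1 ✓
  X=0, Y=1, Z=0: formula gives 0, g = 0 ✓
  X=0, Y=1, Z=1: formula gives 1, g = 1 ✓
  X=1, Y=0, Z=0: formula gives 0, g = 0 ✓
  … (the remaining 3 rows also agree.)
Every row agrees, so the formula is equivalent.

Yes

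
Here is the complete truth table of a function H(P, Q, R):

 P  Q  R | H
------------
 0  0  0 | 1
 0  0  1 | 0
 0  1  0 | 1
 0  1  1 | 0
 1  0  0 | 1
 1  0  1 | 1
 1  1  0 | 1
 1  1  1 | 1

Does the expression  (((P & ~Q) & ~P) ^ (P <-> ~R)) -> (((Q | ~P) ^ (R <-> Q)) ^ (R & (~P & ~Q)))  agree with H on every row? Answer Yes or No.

Yes

Test each input against both H and the formula:
  P=0, Q=0, R=0: formula gives 1, H = 1 ✓
  P=0, Q=0, R=1: formula gives 0, H = 0 ✓
  P=0, Q=1, R=0: formula gives 1, H = 1 ✓
  P=0, Q=1, R=1: formula gives 0, H = 0 ✓
  P=1, Q=0, R=0: formula gives 1, H = 1 ✓
  … (the remaining 3 rows also agree.)
Every row agrees, so the formula is equivalent.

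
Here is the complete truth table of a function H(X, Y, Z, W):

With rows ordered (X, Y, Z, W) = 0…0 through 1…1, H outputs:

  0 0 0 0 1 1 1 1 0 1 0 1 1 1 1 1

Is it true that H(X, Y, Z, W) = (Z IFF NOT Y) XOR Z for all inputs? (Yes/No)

No

Evaluate (Z IFF NOT Y) XOR Z on each row and compare to H:
  X=0, Y=0, Z=0, W=0: formula gives 0, H = 0 ✓
  X=0, Y=0, Z=0, W=1: formula gives 0, H = 0 ✓
  X=0, Y=0, Z=1, W=0: formula gives 0, H = 0 ✓
  X=0, Y=0, Z=1, W=1: formula gives 0, H = 0 ✓
  …
  X=1, Y=0, Z=0, W=1: formula gives 0, but H = 1 ✗
Row (1,0,0,1) is a counterexample, so the formula is not equivalent to H.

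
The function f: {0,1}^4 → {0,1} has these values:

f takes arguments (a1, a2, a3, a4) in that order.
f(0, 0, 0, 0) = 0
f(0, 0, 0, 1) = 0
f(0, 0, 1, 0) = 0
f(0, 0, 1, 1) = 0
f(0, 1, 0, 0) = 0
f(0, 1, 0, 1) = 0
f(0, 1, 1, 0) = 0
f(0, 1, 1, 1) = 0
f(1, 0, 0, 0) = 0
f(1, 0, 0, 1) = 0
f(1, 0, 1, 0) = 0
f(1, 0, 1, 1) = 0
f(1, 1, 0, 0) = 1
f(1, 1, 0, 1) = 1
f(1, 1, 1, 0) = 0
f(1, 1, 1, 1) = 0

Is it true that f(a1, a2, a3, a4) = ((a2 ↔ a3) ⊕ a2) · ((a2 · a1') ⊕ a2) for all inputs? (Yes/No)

Evaluate ((a2 ↔ a3) ⊕ a2) · ((a2 · a1') ⊕ a2) on each row and compare to f:
  a1=0, a2=0, a3=0, a4=0: formula gives 0, f = 0 ✓
  a1=0, a2=0, a3=0, a4=1: formula gives 0, f = 0 ✓
  a1=0, a2=0, a3=1, a4=0: formula gives 0, f = 0 ✓
  a1=0, a2=0, a3=1, a4=1: formula gives 0, f = 0 ✓
  … (the remaining 12 rows also agree.)
No disagreement on any input; they are logically equivalent.

Yes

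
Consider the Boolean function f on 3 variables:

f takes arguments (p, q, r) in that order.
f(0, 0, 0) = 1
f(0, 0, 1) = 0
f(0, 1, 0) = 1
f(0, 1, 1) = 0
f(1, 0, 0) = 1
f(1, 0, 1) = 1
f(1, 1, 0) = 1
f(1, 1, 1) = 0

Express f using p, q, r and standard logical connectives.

f is 0 on only 3 rows — (0,0,1), (0,1,1), (1,1,1). Writing each as a minterm (¬p·¬q·r, ¬p·q·r, p·q·r) and OR-ing them characterizes exactly where f=0, so f is the negation of that disjunction.

f(p, q, r) = NOT ((((NOT p AND NOT q) AND r) OR ((NOT p AND q) AND r)) OR ((p AND q) AND r))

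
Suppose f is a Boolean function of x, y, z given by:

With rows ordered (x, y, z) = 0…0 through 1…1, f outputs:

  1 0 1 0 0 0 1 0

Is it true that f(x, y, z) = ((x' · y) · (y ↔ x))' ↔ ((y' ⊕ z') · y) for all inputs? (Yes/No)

Evaluate ((x' · y) · (y ↔ x))' ↔ ((y' ⊕ z') · y) on each row and compare to f:
  x=0, y=0, z=0: formula gives 0, but f = 1 ✗
Since they disagree at (0,0,0), the expression is not a correct formula for f.

No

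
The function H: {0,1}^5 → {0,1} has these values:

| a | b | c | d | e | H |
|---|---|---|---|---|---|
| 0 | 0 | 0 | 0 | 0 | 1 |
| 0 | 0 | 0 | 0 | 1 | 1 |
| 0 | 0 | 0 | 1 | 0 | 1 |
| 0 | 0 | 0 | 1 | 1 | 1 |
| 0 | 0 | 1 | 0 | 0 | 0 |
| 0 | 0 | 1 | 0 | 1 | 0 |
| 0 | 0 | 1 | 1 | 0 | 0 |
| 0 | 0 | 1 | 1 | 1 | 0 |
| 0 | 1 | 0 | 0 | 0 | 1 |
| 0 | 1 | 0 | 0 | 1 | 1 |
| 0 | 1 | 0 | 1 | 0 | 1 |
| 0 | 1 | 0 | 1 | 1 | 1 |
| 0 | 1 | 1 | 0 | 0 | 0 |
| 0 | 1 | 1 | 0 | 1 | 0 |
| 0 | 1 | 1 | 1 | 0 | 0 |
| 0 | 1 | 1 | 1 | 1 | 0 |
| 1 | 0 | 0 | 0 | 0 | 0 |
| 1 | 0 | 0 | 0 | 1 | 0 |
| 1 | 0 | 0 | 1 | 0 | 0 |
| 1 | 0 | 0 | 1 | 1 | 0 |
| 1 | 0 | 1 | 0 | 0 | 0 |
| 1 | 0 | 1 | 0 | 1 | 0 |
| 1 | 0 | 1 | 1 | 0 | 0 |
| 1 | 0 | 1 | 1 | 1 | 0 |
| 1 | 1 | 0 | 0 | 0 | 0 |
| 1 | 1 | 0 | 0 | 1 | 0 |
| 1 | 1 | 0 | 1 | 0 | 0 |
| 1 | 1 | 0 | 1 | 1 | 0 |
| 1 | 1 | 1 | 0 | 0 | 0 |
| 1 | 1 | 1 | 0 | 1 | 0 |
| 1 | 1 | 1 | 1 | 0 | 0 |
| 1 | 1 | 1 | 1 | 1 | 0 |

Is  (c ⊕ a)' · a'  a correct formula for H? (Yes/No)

Yes

Evaluate (c ⊕ a)' · a' on each row and compare to H:
  a=0, b=0, c=0, d=0, e=0: formula gives 1, H = 1 ✓
  a=0, b=0, c=0, d=0, e=1: formula gives 1, H = 1 ✓
  a=0, b=0, c=0, d=1, e=0: formula gives 1, H = 1 ✓
  a=0, b=0, c=0, d=1, e=1: formula gives 1, H = 1 ✓
  … (the remaining 28 rows also agree.)
Every row agrees, so the formula is equivalent.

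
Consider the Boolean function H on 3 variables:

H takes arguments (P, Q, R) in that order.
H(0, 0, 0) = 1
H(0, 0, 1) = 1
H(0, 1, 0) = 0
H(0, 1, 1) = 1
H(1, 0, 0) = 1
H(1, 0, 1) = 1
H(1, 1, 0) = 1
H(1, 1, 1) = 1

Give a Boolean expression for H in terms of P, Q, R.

H(P, Q, R) = NOT ((NOT P AND Q) AND NOT R)

H is 0 on exactly one input, (0,1,0), whose minterm is ¬P·Q·¬R. So H is the negation of that single conjunction.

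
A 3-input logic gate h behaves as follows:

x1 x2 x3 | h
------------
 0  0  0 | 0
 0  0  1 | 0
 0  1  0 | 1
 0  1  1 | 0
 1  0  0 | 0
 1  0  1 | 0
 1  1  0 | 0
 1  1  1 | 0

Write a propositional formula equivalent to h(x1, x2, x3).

h is 1 on exactly one input, (0,1,0), whose minterm is ¬x1·x2·¬x3. So h is just that conjunction.

h(x1, x2, x3) = (¬x1 ∧ x2) ∧ ¬x3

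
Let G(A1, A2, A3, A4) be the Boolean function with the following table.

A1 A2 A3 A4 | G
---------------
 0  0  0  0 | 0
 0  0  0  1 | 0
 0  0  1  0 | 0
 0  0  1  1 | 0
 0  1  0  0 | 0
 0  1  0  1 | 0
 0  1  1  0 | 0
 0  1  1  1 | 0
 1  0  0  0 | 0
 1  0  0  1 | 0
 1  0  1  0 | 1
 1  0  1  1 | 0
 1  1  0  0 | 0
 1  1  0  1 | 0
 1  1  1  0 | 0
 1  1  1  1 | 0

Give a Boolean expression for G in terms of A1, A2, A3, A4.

Only row (1,0,1,0) gives 1. That row's minterm A1·¬A2·A3·¬A4 is G directly.

G(A1, A2, A3, A4) = ((A1 & ~A2) & A3) & ~A4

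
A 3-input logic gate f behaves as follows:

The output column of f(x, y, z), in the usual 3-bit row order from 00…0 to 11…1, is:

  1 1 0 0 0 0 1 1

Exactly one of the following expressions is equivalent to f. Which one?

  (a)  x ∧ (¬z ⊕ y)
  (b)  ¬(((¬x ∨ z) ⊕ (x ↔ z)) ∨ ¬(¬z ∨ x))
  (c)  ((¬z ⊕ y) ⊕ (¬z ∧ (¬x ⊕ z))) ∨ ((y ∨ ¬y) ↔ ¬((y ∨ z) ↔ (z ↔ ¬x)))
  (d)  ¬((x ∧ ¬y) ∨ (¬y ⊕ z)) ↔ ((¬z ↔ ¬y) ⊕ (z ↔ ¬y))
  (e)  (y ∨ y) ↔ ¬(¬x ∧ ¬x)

(a): at (0,0,0) it gives 0, but f = 1 — eliminated.
(b): at (0,0,1) it gives 0, but f = 1 — eliminated.
(c): at (0,0,0) it gives 0, but f = 1 — eliminated.
(d): at (0,0,0) it gives 0, but f = 1 — eliminated.
(e) is the remaining candidate, and it agrees with f on all 8 inputs.

e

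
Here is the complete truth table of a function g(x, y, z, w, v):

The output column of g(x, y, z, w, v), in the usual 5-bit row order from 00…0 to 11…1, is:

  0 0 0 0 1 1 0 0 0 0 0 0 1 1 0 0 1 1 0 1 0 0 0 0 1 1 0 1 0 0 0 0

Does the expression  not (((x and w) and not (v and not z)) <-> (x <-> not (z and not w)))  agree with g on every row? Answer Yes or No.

Evaluate not (((x and w) and not (v and not z)) <-> (x <-> not (z and not w))) on each row and compare to g:
  x=0, y=0, z=0, w=0, v=0: formula gives 0, g = 0 ✓
  x=0, y=0, z=0, w=0, v=1: formula gives 0, g = 0 ✓
  x=0, y=0, z=0, w=1, v=0: formula gives 0, g = 0 ✓
  x=0, y=0, z=0, w=1, v=1: formula gives 0, g = 0 ✓
  … (the remaining 28 rows also agree.)
Every row agrees, so the formula is equivalent.

Yes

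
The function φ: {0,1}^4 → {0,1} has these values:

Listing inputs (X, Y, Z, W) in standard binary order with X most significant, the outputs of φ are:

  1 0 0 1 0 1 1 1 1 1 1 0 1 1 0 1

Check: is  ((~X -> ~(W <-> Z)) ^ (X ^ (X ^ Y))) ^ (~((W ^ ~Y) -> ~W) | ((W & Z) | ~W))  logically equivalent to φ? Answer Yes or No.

No

Check the formula against φ row by row:
  X=0, Y=0, Z=0, W=0: formula gives 1, φ = 1 ✓
  X=0, Y=0, Z=0, W=1: formula gives 1, but φ = 0 ✗
A single disagreement suffices: at (0,0,0,1) they differ, so the formula does not compute φ.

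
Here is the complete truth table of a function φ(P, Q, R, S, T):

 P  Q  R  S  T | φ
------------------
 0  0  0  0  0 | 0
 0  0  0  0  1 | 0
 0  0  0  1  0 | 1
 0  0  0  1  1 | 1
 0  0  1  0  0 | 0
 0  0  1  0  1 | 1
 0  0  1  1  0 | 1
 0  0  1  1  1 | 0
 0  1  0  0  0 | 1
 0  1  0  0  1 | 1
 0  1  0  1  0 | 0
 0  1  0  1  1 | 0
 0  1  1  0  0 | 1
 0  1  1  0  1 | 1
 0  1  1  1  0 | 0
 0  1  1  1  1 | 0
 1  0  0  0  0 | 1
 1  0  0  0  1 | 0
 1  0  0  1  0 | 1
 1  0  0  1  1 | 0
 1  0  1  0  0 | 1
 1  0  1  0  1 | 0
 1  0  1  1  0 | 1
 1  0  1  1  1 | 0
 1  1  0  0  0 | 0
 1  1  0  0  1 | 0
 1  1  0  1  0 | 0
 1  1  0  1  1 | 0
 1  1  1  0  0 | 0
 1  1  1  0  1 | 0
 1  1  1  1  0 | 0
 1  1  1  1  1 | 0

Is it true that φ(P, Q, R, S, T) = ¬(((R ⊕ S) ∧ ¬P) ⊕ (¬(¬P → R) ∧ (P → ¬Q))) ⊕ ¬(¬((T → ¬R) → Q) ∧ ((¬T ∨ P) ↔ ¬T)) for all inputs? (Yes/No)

Yes

Check the formula against φ row by row:
  P=0, Q=0, R=0, S=0, T=0: formula gives 0, φ = 0 ✓
  P=0, Q=0, R=0, S=0, T=1: formula gives 0, φ = 0 ✓
  P=0, Q=0, R=0, S=1, T=0: formula gives 1, φ = 1 ✓
  P=0, Q=0, R=0, S=1, T=1: formula gives 1, φ = 1 ✓
  …and likewise for the remaining 28 rows.
All 32 rows match — the expression computes φ exactly.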